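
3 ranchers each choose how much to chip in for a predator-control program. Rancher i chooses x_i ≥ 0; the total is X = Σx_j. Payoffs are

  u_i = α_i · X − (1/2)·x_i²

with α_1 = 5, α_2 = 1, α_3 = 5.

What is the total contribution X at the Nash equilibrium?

11

Rancher i's FOC: ∂u_i/∂x_i = α_i − x_i = 0, so x_i* = α_i.
NE contributions = (5, 1, 5); X = 11.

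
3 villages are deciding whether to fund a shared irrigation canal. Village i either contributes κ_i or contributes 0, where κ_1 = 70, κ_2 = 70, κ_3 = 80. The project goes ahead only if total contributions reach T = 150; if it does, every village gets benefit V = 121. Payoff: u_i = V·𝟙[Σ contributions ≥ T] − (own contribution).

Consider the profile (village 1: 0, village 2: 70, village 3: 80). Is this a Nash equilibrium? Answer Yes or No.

Total = 150 ≥ 150: provided.
Village 1 (pledges 0, payoff 121): pledging 70 → total 220, payoff 51. No gain.
Village 2 (pledges 70, payoff 51): dropping to 0 → total 80, payoff 0. No gain.
Village 3 (pledges 80, payoff 41): dropping to 0 → total 70, payoff 0. No gain.

Yes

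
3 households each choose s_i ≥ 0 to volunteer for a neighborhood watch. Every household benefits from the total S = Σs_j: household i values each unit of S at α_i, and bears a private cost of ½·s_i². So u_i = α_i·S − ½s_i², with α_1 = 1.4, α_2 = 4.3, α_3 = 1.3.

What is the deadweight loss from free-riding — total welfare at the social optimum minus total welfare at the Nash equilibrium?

Household i's FOC: ∂u_i/∂s_i = α_i − s_i = 0, so s_i* = α_i.
NE contributions = (1.4, 4.3, 1.3); S = 7.
W^NE = (Σα)·S − ½Σα_i² = 7² − ½·22.14 = 37.93.
Planner sets s_i = Σα_j = 7 for every i, so S^SO = 3·7 = 21.
W^SO = (Σα)·S^SO − ½·3·(Σα)² = (3/2)·7² = 73.5.
Deadweight loss = W^SO − W^NE = 35.57.

35.57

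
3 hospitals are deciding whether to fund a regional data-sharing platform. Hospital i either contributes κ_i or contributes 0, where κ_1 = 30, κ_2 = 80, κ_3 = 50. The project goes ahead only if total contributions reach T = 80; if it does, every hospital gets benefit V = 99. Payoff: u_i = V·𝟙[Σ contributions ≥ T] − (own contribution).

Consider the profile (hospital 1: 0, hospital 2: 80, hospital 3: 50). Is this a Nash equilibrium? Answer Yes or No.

No

Total = 130 ≥ 80: provided.
Hospital 1 (pledges 0, payoff 99): pledging 30 → total 160, payoff 69. No gain.
Hospital 2 (pledges 80, payoff 19): dropping to 0 → total 50, payoff 0. No gain.
Hospital 3 (pledges 50, payoff 49): dropping to 0 → total 80, payoff 99. Profitable deviation.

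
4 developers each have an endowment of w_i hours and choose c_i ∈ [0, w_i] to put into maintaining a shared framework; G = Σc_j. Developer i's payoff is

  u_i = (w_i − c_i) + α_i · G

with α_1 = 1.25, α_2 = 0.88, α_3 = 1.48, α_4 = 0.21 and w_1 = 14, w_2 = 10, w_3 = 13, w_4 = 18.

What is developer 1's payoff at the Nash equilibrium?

∂u_i/∂c_i = α_i − 1, so developer i contributes w_i if α_i > 1, else 0.
α_i > 1 for i ∈ {1, 3}; NE contributions (14, 0, 13, 0), G = 27.
u_1 = (14 − 14) + 1.25·27 = 33.75.

33.75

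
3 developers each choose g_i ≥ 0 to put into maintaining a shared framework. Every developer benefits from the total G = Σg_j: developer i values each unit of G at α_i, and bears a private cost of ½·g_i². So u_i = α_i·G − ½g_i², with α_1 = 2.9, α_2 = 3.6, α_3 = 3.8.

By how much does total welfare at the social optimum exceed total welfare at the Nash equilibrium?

Developer i's FOC: ∂u_i/∂g_i = α_i − g_i = 0, so g_i* = α_i.
NE contributions = (2.9, 3.6, 3.8); G = 10.3.
W^NE = (Σα)·G − ½Σα_i² = 10.3² − ½·35.81 = 88.185.
Planner sets g_i = Σα_j = 10.3 for every i, so G^SO = 3·10.3 = 30.9.
W^SO = (Σα)·G^SO − ½·3·(Σα)² = (3/2)·10.3² = 159.135.
Deadweight loss = W^SO − W^NE = 70.95.

70.95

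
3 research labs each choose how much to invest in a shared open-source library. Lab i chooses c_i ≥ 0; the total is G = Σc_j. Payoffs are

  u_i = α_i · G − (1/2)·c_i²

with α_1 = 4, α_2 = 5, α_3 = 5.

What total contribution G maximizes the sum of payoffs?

42

Planner FOC: ∂(Σu_j)/∂c_i = (Σα_j) − c_i = 0, so c_i^SO = Σα_j = 14 for every i; G^SO = 42.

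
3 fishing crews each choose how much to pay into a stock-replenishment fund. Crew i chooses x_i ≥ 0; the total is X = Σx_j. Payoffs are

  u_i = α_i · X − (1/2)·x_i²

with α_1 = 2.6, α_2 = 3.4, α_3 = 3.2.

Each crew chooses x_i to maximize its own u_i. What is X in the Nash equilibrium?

9.2

Crew i's FOC: ∂u_i/∂x_i = α_i − x_i = 0, so x_i* = α_i.
NE contributions = (2.6, 3.4, 3.2); X = 9.2.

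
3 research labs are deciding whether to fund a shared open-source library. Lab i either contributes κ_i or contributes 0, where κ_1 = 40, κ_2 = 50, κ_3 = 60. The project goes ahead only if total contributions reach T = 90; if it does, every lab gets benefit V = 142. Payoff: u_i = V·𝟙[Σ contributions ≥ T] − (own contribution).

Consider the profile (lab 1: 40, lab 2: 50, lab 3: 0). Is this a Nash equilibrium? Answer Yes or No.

Yes

Total = 90 ≥ 90: provided.
Lab 1 (pledges 40, payoff 102): dropping to 0 → total 50, payoff 0. No gain.
Lab 2 (pledges 50, payoff 92): dropping to 0 → total 40, payoff 0. No gain.
Lab 3 (pledges 0, payoff 142): pledging 60 → total 150, payoff 82. No gain.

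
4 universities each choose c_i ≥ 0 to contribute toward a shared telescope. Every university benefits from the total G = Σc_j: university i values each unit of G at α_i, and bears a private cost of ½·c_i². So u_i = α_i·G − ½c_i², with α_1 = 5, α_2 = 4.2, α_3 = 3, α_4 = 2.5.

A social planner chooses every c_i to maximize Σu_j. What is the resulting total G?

58.8

Planner FOC: ∂(Σu_j)/∂c_i = (Σα_j) − c_i = 0, so c_i^SO = Σα_j = 14.7 for every i; G^SO = 58.8.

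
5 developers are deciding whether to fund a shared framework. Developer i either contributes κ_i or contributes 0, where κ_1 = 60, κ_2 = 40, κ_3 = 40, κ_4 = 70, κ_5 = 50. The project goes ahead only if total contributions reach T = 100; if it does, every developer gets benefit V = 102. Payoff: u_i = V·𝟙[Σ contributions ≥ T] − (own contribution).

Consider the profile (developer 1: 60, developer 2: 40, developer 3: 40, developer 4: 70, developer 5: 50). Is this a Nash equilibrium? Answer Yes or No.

No

Total = 260 ≥ 100: provided.
Developer 1 (pledges 60, payoff 42): dropping to 0 → total 200, payoff 102. Profitable deviation.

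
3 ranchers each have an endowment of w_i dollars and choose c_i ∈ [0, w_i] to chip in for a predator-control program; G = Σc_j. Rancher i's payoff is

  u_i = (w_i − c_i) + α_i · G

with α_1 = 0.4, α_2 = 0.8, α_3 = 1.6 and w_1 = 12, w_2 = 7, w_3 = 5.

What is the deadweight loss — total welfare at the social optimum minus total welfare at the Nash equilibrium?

∂u_i/∂c_i = α_i − 1, so rancher i contributes w_i if α_i > 1, else 0.
α_i > 1 for i ∈ {3}; NE contributions (0, 0, 5), G = 5.
W^NE = Σw_i − G^NE + (Σα_i)·G^NE = 24 + 1.8·5 = 33.
Planner: ∂(Σu_j)/∂c_i = Σα_j − 1 = 1.8 > 0, so everyone contributes w_i; G^SO = 24, W^SO = 24 + 1.8·24 = 67.2.
Deadweight loss = 34.2.

34.2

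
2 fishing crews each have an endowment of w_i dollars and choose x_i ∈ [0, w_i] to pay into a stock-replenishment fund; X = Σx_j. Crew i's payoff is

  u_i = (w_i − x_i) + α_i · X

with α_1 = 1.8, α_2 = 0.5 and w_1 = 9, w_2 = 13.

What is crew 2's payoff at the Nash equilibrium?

17.5

∂u_i/∂x_i = α_i − 1, so crew i contributes w_i if α_i > 1, else 0.
α_i > 1 for i ∈ {1}; NE contributions (9, 0), X = 9.
u_2 = (13 − 0) + 0.5·9 = 17.5.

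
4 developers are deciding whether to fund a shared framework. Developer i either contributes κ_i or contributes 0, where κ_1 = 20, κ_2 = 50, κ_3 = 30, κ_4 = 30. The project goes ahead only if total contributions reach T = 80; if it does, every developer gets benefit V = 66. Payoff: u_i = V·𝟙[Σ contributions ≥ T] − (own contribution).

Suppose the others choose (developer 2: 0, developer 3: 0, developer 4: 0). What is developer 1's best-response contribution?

Others' total = 0. Even contributing 20 gives 20 < 80: no benefit either way.
Best response: 0.

0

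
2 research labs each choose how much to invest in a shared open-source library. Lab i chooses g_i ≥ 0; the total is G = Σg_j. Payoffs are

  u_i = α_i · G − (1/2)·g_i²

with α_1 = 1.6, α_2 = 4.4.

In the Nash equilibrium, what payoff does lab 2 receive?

16.72

Lab i's FOC: ∂u_i/∂g_i = α_i − g_i = 0, so g_i* = α_i.
NE contributions = (1.6, 4.4); G = 6.
u_2 = α_2·G − ½·(g_2)² = 4.4·6 − ½·4.4² = 16.72.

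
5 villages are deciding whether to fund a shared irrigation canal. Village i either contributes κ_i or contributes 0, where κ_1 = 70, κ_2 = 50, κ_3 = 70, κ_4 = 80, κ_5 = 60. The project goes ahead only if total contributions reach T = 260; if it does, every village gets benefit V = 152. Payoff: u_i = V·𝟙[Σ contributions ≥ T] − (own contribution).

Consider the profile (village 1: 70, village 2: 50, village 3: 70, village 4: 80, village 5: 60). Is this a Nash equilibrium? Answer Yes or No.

Total = 330 ≥ 260: provided.
Village 1 (pledges 70, payoff 82): dropping to 0 → total 260, payoff 152. Profitable deviation.

No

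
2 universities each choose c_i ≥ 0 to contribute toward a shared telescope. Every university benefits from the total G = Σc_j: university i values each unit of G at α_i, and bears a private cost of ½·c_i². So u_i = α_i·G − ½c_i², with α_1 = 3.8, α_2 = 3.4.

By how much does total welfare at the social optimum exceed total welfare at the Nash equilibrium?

University i's FOC: ∂u_i/∂c_i = α_i − c_i = 0, so c_i* = α_i.
NE contributions = (3.8, 3.4); G = 7.2.
W^NE = (Σα)·G − ½Σα_i² = 7.2² − ½·26 = 38.84.
Planner sets c_i = Σα_j = 7.2 for every i, so G^SO = 2·7.2 = 14.4.
W^SO = (Σα)·G^SO − ½·2·(Σα)² = (2/2)·7.2² = 51.84.
Deadweight loss = W^SO − W^NE = 13.

13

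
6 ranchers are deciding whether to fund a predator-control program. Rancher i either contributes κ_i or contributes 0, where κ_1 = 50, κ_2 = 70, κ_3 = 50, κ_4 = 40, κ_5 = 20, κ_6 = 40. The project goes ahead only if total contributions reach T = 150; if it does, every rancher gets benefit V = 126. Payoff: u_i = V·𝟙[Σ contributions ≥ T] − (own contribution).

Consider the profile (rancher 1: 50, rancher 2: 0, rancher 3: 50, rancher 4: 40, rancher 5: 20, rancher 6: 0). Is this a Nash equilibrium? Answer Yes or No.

Total = 160 ≥ 150: provided.
Rancher 1 (pledges 50, payoff 76): dropping to 0 → total 110, payoff 0. No gain.
Rancher 2 (pledges 0, payoff 126): pledging 70 → total 230, payoff 56. No gain.
Rancher 3 (pledges 50, payoff 76): dropping to 0 → total 110, payoff 0. No gain.
Rancher 4 (pledges 40, payoff 86): dropping to 0 → total 120, payoff 0. No gain.
Rancher 5 (pledges 20, payoff 106): dropping to 0 → total 140, payoff 0. No gain.
Rancher 6 (pledges 0, payoff 126): pledging 40 → total 200, payoff 86. No gain.

Yes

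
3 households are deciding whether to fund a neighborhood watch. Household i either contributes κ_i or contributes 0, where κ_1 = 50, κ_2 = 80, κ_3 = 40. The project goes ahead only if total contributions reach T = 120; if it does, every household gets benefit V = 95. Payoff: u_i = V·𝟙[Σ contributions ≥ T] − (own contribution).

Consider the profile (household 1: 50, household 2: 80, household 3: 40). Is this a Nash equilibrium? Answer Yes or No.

No

Total = 170 ≥ 120: provided.
Household 1 (pledges 50, payoff 45): dropping to 0 → total 120, payoff 95. Profitable deviation.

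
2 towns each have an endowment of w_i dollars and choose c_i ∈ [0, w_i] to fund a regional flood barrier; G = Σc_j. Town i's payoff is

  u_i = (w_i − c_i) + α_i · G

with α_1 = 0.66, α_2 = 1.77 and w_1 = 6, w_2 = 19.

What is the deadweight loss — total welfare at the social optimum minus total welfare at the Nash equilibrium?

∂u_i/∂c_i = α_i − 1, so town i contributes w_i if α_i > 1, else 0.
α_i > 1 for i ∈ {2}; NE contributions (0, 19), G = 19.
W^NE = Σw_i − G^NE + (Σα_i)·G^NE = 25 + 1.43·19 = 52.17.
Planner: ∂(Σu_j)/∂c_i = Σα_j − 1 = 1.43 > 0, so everyone contributes w_i; G^SO = 25, W^SO = 25 + 1.43·25 = 60.75.
Deadweight loss = 8.58.

8.58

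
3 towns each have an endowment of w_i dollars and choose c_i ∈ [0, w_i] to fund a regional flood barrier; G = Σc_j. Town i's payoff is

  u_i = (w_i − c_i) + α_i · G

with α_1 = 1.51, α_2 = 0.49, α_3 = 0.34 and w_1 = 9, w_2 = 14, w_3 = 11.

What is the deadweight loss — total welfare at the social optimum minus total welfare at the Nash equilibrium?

33.5

∂u_i/∂c_i = α_i − 1, so town i contributes w_i if α_i > 1, else 0.
α_i > 1 for i ∈ {1}; NE contributions (9, 0, 0), G = 9.
W^NE = Σw_i − G^NE + (Σα_i)·G^NE = 34 + 1.34·9 = 46.06.
Planner: ∂(Σu_j)/∂c_i = Σα_j − 1 = 1.34 > 0, so everyone contributes w_i; G^SO = 34, W^SO = 34 + 1.34·34 = 79.56.
Deadweight loss = 33.5.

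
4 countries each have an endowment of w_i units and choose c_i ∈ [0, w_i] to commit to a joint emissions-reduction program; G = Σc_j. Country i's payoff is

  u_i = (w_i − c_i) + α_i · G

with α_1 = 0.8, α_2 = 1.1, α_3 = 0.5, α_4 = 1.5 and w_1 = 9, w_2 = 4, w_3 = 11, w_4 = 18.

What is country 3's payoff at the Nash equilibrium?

22

∂u_i/∂c_i = α_i − 1, so country i contributes w_i if α_i > 1, else 0.
α_i > 1 for i ∈ {2, 4}; NE contributions (0, 4, 0, 18), G = 22.
u_3 = (11 − 0) + 0.5·22 = 22.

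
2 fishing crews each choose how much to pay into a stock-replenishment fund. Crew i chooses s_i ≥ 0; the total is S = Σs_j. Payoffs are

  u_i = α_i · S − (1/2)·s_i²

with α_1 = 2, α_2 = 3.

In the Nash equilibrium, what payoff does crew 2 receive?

10.5

Crew i's FOC: ∂u_i/∂s_i = α_i − s_i = 0, so s_i* = α_i.
NE contributions = (2, 3); S = 5.
u_2 = α_2·S − ½·(s_2)² = 3·5 − ½·3² = 10.5.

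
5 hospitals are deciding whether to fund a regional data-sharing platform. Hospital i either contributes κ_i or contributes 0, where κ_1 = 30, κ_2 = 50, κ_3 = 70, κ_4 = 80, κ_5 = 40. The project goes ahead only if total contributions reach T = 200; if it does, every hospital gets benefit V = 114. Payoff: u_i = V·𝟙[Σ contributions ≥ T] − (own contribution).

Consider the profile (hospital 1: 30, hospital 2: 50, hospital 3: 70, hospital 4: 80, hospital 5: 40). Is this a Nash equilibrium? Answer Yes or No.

No

Total = 270 ≥ 200: provided.
Hospital 1 (pledges 30, payoff 84): dropping to 0 → total 240, payoff 114. Profitable deviation.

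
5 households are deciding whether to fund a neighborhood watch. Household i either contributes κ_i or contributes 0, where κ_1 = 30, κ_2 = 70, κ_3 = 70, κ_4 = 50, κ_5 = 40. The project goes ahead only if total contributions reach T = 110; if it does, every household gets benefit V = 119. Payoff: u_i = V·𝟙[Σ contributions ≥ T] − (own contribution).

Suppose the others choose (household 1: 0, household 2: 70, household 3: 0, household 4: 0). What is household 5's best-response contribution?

40

Others' total = 70. Contributing 40 brings total to 110 ≥ 110: gain V − κ_5 = 79.
Best response: 40.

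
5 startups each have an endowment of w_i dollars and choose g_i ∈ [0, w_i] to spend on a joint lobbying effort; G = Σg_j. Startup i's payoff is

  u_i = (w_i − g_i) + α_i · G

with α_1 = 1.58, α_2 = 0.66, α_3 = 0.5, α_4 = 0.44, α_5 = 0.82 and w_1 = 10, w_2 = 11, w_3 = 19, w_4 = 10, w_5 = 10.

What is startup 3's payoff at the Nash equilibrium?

∂u_i/∂g_i = α_i − 1, so startup i contributes w_i if α_i > 1, else 0.
α_i > 1 for i ∈ {1}; NE contributions (10, 0, 0, 0, 0), G = 10.
u_3 = (19 − 0) + 0.5·10 = 24.

24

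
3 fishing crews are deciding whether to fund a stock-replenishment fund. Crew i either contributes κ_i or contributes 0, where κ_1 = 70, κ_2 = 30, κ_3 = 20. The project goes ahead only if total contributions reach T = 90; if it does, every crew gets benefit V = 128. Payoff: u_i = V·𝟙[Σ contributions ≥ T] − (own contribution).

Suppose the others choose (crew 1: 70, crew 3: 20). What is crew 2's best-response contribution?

Others' total = 90 ≥ 90; contributing adds cost 30 for no extra benefit.
Best response: 0.

0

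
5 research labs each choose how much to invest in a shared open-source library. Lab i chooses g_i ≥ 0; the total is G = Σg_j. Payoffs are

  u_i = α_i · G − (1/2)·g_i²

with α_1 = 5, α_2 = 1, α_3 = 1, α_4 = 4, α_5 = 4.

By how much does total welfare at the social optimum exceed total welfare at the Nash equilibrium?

367

Lab i's FOC: ∂u_i/∂g_i = α_i − g_i = 0, so g_i* = α_i.
NE contributions = (5, 1, 1, 4, 4); G = 15.
W^NE = (Σα)·G − ½Σα_i² = 15² − ½·59 = 195.5.
Planner sets g_i = Σα_j = 15 for every i, so G^SO = 5·15 = 75.
W^SO = (Σα)·G^SO − ½·5·(Σα)² = (5/2)·15² = 562.5.
Deadweight loss = W^SO − W^NE = 367.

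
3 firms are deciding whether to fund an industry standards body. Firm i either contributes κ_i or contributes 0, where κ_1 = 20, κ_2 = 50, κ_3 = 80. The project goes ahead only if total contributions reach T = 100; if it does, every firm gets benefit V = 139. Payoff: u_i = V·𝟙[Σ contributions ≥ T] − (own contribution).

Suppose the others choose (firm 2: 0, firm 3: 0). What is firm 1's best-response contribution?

Others' total = 0. Even contributing 20 gives 20 < 100: no benefit either way.
Best response: 0.

0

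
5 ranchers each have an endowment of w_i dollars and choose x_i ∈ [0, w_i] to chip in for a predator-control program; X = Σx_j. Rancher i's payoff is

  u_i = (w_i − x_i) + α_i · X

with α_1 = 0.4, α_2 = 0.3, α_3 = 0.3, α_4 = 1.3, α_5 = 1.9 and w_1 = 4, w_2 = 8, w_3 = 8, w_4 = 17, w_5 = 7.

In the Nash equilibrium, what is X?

∂u_i/∂x_i = α_i − 1, so rancher i contributes w_i if α_i > 1, else 0.
α_i > 1 for i ∈ {4, 5}; NE contributions (0, 0, 0, 17, 7), X = 24.

24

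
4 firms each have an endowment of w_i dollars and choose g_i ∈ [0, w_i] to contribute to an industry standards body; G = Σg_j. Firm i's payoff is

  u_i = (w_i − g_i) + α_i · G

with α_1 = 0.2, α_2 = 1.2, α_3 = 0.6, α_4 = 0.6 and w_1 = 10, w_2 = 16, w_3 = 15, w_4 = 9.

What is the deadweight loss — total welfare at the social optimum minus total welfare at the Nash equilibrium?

∂u_i/∂g_i = α_i − 1, so firm i contributes w_i if α_i > 1, else 0.
α_i > 1 for i ∈ {2}; NE contributions (0, 16, 0, 0), G = 16.
W^NE = Σw_i − G^NE + (Σα_i)·G^NE = 50 + 1.6·16 = 75.6.
Planner: ∂(Σu_j)/∂g_i = Σα_j − 1 = 1.6 > 0, so everyone contributes w_i; G^SO = 50, W^SO = 50 + 1.6·50 = 130.
Deadweight loss = 54.4.

54.4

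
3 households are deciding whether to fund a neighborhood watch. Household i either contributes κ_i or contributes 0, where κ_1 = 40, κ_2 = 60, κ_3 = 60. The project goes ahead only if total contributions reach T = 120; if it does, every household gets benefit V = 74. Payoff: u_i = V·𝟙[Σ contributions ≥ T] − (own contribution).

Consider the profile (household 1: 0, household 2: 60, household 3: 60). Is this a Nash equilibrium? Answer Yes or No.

Yes

Total = 120 ≥ 120: provided.
Household 1 (pledges 0, payoff 74): pledging 40 → total 160, payoff 34. No gain.
Household 2 (pledges 60, payoff 14): dropping to 0 → total 60, payoff 0. No gain.
Household 3 (pledges 60, payoff 14): dropping to 0 → total 60, payoff 0. No gain.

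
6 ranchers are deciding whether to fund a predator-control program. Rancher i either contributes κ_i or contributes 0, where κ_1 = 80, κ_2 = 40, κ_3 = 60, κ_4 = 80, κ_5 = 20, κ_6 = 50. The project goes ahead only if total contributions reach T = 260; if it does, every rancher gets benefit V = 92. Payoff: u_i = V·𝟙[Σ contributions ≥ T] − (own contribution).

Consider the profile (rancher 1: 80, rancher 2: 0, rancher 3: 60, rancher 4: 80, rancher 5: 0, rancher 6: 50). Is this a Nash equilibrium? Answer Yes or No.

Yes

Total = 270 ≥ 260: provided.
Rancher 1 (pledges 80, payoff 12): dropping to 0 → total 190, payoff 0. No gain.
Rancher 2 (pledges 0, payoff 92): pledging 40 → total 310, payoff 52. No gain.
Rancher 3 (pledges 60, payoff 32): dropping to 0 → total 210, payoff 0. No gain.
Rancher 4 (pledges 80, payoff 12): dropping to 0 → total 190, payoff 0. No gain.
Rancher 5 (pledges 0, payoff 92): pledging 20 → total 290, payoff 72. No gain.
Rancher 6 (pledges 50, payoff 42): dropping to 0 → total 220, payoff 0. No gain.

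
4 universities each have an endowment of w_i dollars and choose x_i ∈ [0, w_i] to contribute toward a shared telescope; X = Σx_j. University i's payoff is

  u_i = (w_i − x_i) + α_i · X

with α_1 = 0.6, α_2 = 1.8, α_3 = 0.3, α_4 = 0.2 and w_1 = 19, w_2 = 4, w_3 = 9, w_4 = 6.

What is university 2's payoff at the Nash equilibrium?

7.2

∂u_i/∂x_i = α_i − 1, so university i contributes w_i if α_i > 1, else 0.
α_i > 1 for i ∈ {2}; NE contributions (0, 4, 0, 0), X = 4.
u_2 = (4 − 4) + 1.8·4 = 7.2.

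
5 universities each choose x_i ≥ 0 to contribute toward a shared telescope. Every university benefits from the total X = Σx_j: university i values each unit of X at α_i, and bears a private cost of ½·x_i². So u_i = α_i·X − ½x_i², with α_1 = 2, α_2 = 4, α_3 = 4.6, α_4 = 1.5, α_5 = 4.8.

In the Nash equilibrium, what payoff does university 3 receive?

University i's FOC: ∂u_i/∂x_i = α_i − x_i = 0, so x_i* = α_i.
NE contributions = (2, 4, 4.6, 1.5, 4.8); X = 16.9.
u_3 = α_3·X − ½·(x_3)² = 4.6·16.9 − ½·4.6² = 67.16.

67.16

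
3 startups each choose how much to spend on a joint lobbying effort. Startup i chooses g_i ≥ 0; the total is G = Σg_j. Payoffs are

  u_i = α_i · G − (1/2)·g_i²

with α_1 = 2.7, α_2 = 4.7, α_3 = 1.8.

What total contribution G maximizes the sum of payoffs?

Planner FOC: ∂(Σu_j)/∂g_i = (Σα_j) − g_i = 0, so g_i^SO = Σα_j = 9.2 for every i; G^SO = 27.6.

27.6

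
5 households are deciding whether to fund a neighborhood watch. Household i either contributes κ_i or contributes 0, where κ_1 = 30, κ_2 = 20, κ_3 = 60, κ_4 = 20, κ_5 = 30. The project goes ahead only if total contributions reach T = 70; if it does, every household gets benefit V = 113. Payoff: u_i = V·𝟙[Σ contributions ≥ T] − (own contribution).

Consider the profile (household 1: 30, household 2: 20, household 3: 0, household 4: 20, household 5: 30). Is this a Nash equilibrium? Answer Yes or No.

Total = 100 ≥ 70: provided.
Household 1 (pledges 30, payoff 83): dropping to 0 → total 70, payoff 113. Profitable deviation.

No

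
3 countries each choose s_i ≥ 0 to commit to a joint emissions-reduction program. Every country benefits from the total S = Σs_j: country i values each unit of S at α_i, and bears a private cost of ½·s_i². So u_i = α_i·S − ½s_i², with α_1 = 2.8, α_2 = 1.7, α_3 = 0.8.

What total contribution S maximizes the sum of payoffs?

Planner FOC: ∂(Σu_j)/∂s_i = (Σα_j) − s_i = 0, so s_i^SO = Σα_j = 5.3 for every i; S^SO = 15.9.

15.9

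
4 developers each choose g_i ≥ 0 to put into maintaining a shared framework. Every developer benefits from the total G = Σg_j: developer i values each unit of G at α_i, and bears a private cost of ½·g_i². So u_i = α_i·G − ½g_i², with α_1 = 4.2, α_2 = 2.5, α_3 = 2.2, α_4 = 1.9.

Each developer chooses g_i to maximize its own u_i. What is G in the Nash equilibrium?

10.8

Developer i's FOC: ∂u_i/∂g_i = α_i − g_i = 0, so g_i* = α_i.
NE contributions = (4.2, 2.5, 2.2, 1.9); G = 10.8.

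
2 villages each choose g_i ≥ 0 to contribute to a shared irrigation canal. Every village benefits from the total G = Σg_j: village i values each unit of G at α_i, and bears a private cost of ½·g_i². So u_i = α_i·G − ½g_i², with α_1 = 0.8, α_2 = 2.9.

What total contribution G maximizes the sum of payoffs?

7.4

Planner FOC: ∂(Σu_j)/∂g_i = (Σα_j) − g_i = 0, so g_i^SO = Σα_j = 3.7 for every i; G^SO = 7.4.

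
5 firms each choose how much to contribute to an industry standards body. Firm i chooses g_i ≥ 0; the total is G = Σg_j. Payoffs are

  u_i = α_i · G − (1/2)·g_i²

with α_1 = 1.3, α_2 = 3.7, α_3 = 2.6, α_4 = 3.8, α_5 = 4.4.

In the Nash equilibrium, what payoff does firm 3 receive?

Firm i's FOC: ∂u_i/∂g_i = α_i − g_i = 0, so g_i* = α_i.
NE contributions = (1.3, 3.7, 2.6, 3.8, 4.4); G = 15.8.
u_3 = α_3·G − ½·(g_3)² = 2.6·15.8 − ½·2.6² = 37.7.

37.7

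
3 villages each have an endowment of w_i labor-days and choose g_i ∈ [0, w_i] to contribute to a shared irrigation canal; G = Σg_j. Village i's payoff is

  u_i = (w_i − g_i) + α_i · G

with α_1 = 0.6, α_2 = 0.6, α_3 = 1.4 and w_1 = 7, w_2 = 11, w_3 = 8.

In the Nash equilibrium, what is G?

∂u_i/∂g_i = α_i − 1, so village i contributes w_i if α_i > 1, else 0.
α_i > 1 for i ∈ {3}; NE contributions (0, 0, 8), G = 8.

8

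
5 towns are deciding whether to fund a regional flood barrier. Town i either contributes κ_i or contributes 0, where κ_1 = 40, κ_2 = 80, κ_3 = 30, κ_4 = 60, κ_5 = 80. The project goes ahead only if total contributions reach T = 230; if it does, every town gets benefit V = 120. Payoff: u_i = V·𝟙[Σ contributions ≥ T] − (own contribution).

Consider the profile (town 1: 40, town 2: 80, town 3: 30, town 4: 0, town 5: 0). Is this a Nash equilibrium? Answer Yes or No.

Total = 150 < 230: not provided.
Town 1 (pledges 40, payoff -40): dropping to 0 → total 110, payoff 0. Profitable deviation.

No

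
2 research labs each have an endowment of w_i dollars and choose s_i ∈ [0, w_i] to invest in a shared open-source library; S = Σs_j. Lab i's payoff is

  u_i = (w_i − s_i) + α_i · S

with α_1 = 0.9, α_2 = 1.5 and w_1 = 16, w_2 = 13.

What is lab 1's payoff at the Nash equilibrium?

27.7

∂u_i/∂s_i = α_i − 1, so lab i contributes w_i if α_i > 1, else 0.
α_i > 1 for i ∈ {2}; NE contributions (0, 13), S = 13.
u_1 = (16 − 0) + 0.9·13 = 27.7.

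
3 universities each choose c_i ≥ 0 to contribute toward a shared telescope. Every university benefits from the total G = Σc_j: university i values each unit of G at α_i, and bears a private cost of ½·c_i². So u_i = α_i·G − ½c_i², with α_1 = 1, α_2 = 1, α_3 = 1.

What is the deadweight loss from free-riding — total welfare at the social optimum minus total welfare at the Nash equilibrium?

University i's FOC: ∂u_i/∂c_i = α_i − c_i = 0, so c_i* = α_i.
NE contributions = (1, 1, 1); G = 3.
W^NE = (Σα)·G − ½Σα_i² = 3² − ½·3 = 7.5.
Planner sets c_i = Σα_j = 3 for every i, so G^SO = 3·3 = 9.
W^SO = (Σα)·G^SO − ½·3·(Σα)² = (3/2)·3² = 13.5.
Deadweight loss = W^SO − W^NE = 6.

6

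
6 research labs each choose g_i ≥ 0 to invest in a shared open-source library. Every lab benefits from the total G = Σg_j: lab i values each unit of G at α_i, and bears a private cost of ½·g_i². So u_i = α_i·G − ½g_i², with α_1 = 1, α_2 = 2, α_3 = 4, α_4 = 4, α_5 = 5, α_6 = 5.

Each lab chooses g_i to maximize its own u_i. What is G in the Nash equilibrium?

Lab i's FOC: ∂u_i/∂g_i = α_i − g_i = 0, so g_i* = α_i.
NE contributions = (1, 2, 4, 4, 5, 5); G = 21.

21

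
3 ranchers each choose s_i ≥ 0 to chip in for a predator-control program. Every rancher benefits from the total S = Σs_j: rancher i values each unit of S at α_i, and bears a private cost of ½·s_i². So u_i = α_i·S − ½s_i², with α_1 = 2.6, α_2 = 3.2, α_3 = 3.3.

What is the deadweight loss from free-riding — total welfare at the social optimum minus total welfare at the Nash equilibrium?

55.35

Rancher i's FOC: ∂u_i/∂s_i = α_i − s_i = 0, so s_i* = α_i.
NE contributions = (2.6, 3.2, 3.3); S = 9.1.
W^NE = (Σα)·S − ½Σα_i² = 9.1² − ½·27.89 = 68.865.
Planner sets s_i = Σα_j = 9.1 for every i, so S^SO = 3·9.1 = 27.3.
W^SO = (Σα)·S^SO − ½·3·(Σα)² = (3/2)·9.1² = 124.215.
Deadweight loss = W^SO − W^NE = 55.35.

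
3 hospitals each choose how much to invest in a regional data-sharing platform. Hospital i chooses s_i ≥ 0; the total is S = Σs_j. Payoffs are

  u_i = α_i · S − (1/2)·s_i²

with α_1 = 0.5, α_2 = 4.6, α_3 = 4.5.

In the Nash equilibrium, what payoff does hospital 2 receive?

Hospital i's FOC: ∂u_i/∂s_i = α_i − s_i = 0, so s_i* = α_i.
NE contributions = (0.5, 4.6, 4.5); S = 9.6.
u_2 = α_2·S − ½·(s_2)² = 4.6·9.6 − ½·4.6² = 33.58.

33.58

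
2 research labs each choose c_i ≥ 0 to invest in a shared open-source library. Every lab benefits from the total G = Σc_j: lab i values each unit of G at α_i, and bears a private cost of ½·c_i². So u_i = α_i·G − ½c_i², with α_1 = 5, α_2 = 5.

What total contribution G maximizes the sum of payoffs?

20

Planner FOC: ∂(Σu_j)/∂c_i = (Σα_j) − c_i = 0, so c_i^SO = Σα_j = 10 for every i; G^SO = 20.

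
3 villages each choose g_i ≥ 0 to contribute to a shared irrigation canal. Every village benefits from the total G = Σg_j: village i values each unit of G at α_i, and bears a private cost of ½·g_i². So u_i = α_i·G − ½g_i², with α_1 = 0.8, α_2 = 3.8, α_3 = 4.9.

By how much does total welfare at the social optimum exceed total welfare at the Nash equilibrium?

64.67

Village i's FOC: ∂u_i/∂g_i = α_i − g_i = 0, so g_i* = α_i.
NE contributions = (0.8, 3.8, 4.9); G = 9.5.
W^NE = (Σα)·G − ½Σα_i² = 9.5² − ½·39.09 = 70.705.
Planner sets g_i = Σα_j = 9.5 for every i, so G^SO = 3·9.5 = 28.5.
W^SO = (Σα)·G^SO − ½·3·(Σα)² = (3/2)·9.5² = 135.375.
Deadweight loss = W^SO − W^NE = 64.67.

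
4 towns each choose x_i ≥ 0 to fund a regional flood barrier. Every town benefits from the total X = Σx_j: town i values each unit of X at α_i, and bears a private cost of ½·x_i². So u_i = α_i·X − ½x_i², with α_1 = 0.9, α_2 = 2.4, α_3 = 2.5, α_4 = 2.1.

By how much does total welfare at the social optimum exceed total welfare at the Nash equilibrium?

Town i's FOC: ∂u_i/∂x_i = α_i − x_i = 0, so x_i* = α_i.
NE contributions = (0.9, 2.4, 2.5, 2.1); X = 7.9.
W^NE = (Σα)·X − ½Σα_i² = 7.9² − ½·17.23 = 53.795.
Planner sets x_i = Σα_j = 7.9 for every i, so X^SO = 4·7.9 = 31.6.
W^SO = (Σα)·X^SO − ½·4·(Σα)² = (4/2)·7.9² = 124.82.
Deadweight loss = W^SO − W^NE = 71.025.

71.025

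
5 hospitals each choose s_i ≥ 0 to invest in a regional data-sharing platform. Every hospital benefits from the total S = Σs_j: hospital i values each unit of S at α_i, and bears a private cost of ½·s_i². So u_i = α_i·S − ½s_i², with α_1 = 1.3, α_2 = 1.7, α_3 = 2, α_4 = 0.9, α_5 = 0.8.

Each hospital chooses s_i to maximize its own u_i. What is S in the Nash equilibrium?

6.7

Hospital i's FOC: ∂u_i/∂s_i = α_i − s_i = 0, so s_i* = α_i.
NE contributions = (1.3, 1.7, 2, 0.9, 0.8); S = 6.7.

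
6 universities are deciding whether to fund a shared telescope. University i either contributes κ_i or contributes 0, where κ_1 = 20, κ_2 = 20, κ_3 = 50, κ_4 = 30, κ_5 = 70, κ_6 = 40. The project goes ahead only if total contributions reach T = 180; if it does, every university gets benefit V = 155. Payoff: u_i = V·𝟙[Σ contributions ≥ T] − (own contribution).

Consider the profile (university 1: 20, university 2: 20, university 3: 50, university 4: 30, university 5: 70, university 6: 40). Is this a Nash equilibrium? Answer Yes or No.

No

Total = 230 ≥ 180: provided.
University 1 (pledges 20, payoff 135): dropping to 0 → total 210, payoff 155. Profitable deviation.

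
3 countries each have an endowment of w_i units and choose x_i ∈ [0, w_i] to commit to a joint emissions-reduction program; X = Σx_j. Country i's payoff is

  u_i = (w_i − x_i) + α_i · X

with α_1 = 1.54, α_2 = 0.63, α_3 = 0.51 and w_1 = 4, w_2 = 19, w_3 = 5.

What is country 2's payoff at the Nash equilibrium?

∂u_i/∂x_i = α_i − 1, so country i contributes w_i if α_i > 1, else 0.
α_i > 1 for i ∈ {1}; NE contributions (4, 0, 0), X = 4.
u_2 = (19 − 0) + 0.63·4 = 21.52.

21.52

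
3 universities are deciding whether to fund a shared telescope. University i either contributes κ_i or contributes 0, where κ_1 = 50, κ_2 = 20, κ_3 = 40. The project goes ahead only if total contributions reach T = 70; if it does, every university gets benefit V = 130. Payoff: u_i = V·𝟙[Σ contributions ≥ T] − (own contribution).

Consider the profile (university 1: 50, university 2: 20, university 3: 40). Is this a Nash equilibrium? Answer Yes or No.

Total = 110 ≥ 70: provided.
University 1 (pledges 50, payoff 80): dropping to 0 → total 60, payoff 0. No gain.
University 2 (pledges 20, payoff 110): dropping to 0 → total 90, payoff 130. Profitable deviation.

No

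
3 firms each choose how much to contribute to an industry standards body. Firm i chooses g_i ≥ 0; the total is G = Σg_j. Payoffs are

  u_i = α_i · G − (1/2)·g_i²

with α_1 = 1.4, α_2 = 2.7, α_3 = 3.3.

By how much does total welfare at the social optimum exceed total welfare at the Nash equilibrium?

Firm i's FOC: ∂u_i/∂g_i = α_i − g_i = 0, so g_i* = α_i.
NE contributions = (1.4, 2.7, 3.3); G = 7.4.
W^NE = (Σα)·G − ½Σα_i² = 7.4² − ½·20.14 = 44.69.
Planner sets g_i = Σα_j = 7.4 for every i, so G^SO = 3·7.4 = 22.2.
W^SO = (Σα)·G^SO − ½·3·(Σα)² = (3/2)·7.4² = 82.14.
Deadweight loss = W^SO − W^NE = 37.45.

37.45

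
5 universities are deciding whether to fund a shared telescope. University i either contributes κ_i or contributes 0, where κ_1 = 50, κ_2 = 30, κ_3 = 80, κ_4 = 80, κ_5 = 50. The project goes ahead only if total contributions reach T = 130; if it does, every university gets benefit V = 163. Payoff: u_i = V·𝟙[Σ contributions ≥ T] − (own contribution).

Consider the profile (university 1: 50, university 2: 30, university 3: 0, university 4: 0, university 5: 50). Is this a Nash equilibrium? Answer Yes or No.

Yes

Total = 130 ≥ 130: provided.
University 1 (pledges 50, payoff 113): dropping to 0 → total 80, payoff 0. No gain.
University 2 (pledges 30, payoff 133): dropping to 0 → total 100, payoff 0. No gain.
University 3 (pledges 0, payoff 163): pledging 80 → total 210, payoff 83. No gain.
University 4 (pledges 0, payoff 163): pledging 80 → total 210, payoff 83. No gain.
University 5 (pledges 50, payoff 113): dropping to 0 → total 80, payoff 0. No gain.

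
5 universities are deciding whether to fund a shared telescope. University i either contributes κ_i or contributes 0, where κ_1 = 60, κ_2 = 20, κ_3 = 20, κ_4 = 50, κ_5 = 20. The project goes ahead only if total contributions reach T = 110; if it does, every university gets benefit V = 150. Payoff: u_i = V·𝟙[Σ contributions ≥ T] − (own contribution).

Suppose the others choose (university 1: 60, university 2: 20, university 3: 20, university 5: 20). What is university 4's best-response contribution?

0

Others' total = 120 ≥ 110; contributing adds cost 50 for no extra benefit.
Best response: 0.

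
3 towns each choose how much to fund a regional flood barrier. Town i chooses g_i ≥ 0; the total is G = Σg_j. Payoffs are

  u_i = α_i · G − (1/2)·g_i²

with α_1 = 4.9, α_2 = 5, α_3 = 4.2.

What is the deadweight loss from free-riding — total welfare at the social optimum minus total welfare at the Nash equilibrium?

132.73

Town i's FOC: ∂u_i/∂g_i = α_i − g_i = 0, so g_i* = α_i.
NE contributions = (4.9, 5, 4.2); G = 14.1.
W^NE = (Σα)·G − ½Σα_i² = 14.1² − ½·66.65 = 165.485.
Planner sets g_i = Σα_j = 14.1 for every i, so G^SO = 3·14.1 = 42.3.
W^SO = (Σα)·G^SO − ½·3·(Σα)² = (3/2)·14.1² = 298.215.
Deadweight loss = W^SO − W^NE = 132.73.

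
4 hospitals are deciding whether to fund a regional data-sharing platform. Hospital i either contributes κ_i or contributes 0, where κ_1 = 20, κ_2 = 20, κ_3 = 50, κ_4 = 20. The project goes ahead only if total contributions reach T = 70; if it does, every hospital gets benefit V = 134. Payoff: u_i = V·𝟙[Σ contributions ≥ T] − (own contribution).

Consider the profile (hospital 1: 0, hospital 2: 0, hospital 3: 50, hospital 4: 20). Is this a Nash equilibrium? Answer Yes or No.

Yes

Total = 70 ≥ 70: provided.
Hospital 1 (pledges 0, payoff 134): pledging 20 → total 90, payoff 114. No gain.
Hospital 2 (pledges 0, payoff 134): pledging 20 → total 90, payoff 114. No gain.
Hospital 3 (pledges 50, payoff 84): dropping to 0 → total 20, payoff 0. No gain.
Hospital 4 (pledges 20, payoff 114): dropping to 0 → total 50, payoff 0. No gain.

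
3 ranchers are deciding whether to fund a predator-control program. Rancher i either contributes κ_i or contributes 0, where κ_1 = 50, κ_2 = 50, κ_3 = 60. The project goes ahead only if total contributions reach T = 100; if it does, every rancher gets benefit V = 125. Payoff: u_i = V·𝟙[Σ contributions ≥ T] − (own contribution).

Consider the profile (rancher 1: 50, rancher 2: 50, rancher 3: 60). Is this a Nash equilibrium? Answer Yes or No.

No

Total = 160 ≥ 100: provided.
Rancher 1 (pledges 50, payoff 75): dropping to 0 → total 110, payoff 125. Profitable deviation.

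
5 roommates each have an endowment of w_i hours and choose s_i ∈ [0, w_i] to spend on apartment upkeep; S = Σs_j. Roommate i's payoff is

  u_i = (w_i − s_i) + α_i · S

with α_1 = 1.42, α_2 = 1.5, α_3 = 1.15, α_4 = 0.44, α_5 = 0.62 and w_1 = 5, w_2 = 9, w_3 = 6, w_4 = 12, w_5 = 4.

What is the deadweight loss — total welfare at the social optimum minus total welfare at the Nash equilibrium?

∂u_i/∂s_i = α_i − 1, so roommate i contributes w_i if α_i > 1, else 0.
α_i > 1 for i ∈ {1, 2, 3}; NE contributions (5, 9, 6, 0, 0), S = 20.
W^NE = Σw_i − S^NE + (Σα_i)·S^NE = 36 + 4.13·20 = 118.6.
Planner: ∂(Σu_j)/∂s_i = Σα_j − 1 = 4.13 > 0, so everyone contributes w_i; S^SO = 36, W^SO = 36 + 4.13·36 = 184.68.
Deadweight loss = 66.08.

66.08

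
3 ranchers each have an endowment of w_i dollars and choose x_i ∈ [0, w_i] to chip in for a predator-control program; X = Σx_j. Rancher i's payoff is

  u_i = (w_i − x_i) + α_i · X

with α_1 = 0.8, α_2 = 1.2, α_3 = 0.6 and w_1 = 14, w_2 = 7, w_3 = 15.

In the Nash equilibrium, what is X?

∂u_i/∂x_i = α_i − 1, so rancher i contributes w_i if α_i > 1, else 0.
α_i > 1 for i ∈ {2}; NE contributions (0, 7, 0), X = 7.

7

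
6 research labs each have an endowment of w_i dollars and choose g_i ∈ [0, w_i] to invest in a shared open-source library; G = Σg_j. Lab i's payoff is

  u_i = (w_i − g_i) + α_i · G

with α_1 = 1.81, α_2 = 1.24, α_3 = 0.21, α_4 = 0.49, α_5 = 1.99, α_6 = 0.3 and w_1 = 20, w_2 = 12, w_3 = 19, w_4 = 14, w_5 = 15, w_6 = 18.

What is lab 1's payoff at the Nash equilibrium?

∂u_i/∂g_i = α_i − 1, so lab i contributes w_i if α_i > 1, else 0.
α_i > 1 for i ∈ {1, 2, 5}; NE contributions (20, 12, 0, 0, 15, 0), G = 47.
u_1 = (20 − 20) + 1.81·47 = 85.07.

85.07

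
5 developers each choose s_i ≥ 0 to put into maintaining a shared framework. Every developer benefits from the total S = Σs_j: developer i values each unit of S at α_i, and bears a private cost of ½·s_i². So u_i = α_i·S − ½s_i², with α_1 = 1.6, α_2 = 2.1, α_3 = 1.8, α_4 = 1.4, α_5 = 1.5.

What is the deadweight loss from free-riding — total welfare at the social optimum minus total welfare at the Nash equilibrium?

Developer i's FOC: ∂u_i/∂s_i = α_i − s_i = 0, so s_i* = α_i.
NE contributions = (1.6, 2.1, 1.8, 1.4, 1.5); S = 8.4.
W^NE = (Σα)·S − ½Σα_i² = 8.4² − ½·14.42 = 63.35.
Planner sets s_i = Σα_j = 8.4 for every i, so S^SO = 5·8.4 = 42.
W^SO = (Σα)·S^SO − ½·5·(Σα)² = (5/2)·8.4² = 176.4.
Deadweight loss = W^SO − W^NE = 113.05.

113.05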